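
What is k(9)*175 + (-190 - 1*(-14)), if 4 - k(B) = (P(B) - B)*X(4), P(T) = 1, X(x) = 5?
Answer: 7524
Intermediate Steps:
k(B) = -1 + 5*B (k(B) = 4 - (1 - B)*5 = 4 - (5 - 5*B) = 4 + (-5 + 5*B) = -1 + 5*B)
k(9)*175 + (-190 - 1*(-14)) = (-1 + 5*9)*175 + (-190 - 1*(-14)) = (-1 + 45)*175 + (-190 + 14) = 44*175 - 176 = 7700 - 176 = 7524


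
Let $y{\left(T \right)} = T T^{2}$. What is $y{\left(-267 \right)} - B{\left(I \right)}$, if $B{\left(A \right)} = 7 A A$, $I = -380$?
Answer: $-20044963$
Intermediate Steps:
$y{\left(T \right)} = T^{3}$
$B{\left(A \right)} = 7 A^{2}$
$y{\left(-267 \right)} - B{\left(I \right)} = \left(-267\right)^{3} - 7 \left(-380\right)^{2} = -19034163 - 7 \cdot 144400 = -19034163 - 1010800 = -20044963$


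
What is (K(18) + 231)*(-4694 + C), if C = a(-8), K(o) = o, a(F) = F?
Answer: -1170798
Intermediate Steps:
C = -8
(K(18) + 231)*(-4694 + C) = (18 + 231)*(-4694 - 8) = 249*(-4702) = -1170798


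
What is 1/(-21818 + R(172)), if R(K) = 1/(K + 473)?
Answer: -645/14072609 ≈ -4.5834e-5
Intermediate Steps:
R(K) = 1/(473 + K)
1/(-21818 + R(172)) = 1/(-21818 + 1/(473 + 172)) = 1/(-21818 + 1/645) = 1/(-14072609/645) = -645/14072609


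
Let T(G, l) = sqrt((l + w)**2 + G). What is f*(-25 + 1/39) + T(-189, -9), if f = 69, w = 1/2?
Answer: -22402/13 + I*sqrt(467)/2 ≈ -1723.2 + 10.805*I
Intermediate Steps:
w = 1/2 ≈ 0.50000
T(G, l) = sqrt(G + (1/2 + l)**2) (T(G, l) = sqrt((l + 1/2)**2 + G) = sqrt((1/2 + l)**2 + G) = sqrt(G + (1/2 + l)**2))
f*(-25 + 1/39) + T(-189, -9) = 69*(-25 + 1/39) + sqrt((1 + 2*(-9))**2 + 4*(-189))/2 = 69*(-25 + 1/39) + sqrt((1 - 18)**2 - 756)/2 = 69*(-974/39) + sqrt((-17)**2 - 756)/2 = -22402/13 + sqrt(289 - 756)/2 = -22402/13 + sqrt(-467)/2 = -22402/13 + (I*sqrt(467))/2 = -22402/13 + I*sqrt(467)/2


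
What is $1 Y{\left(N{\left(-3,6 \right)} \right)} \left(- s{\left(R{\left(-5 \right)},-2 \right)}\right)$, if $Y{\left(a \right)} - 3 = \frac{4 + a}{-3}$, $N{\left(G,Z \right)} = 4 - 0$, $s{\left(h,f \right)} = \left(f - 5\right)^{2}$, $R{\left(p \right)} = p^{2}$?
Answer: $- \frac{49}{3} \approx -16.333$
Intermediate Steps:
$s{\left(h,f \right)} = \left(-5 + f\right)^{2}$
$N{\left(G,Z \right)} = 4$ ($N{\left(G,Z \right)} = 4 + 0 = 4$)
$Y{\left(a \right)} = \frac{5}{3} - \frac{a}{3}$ ($Y{\left(a \right)} = 3 + \frac{4 + a}{-3} = 3 + \left(4 + a\right) \left(- \frac{1}{3}\right) = 3 - \left(\frac{4}{3} + \frac{a}{3}\right) = \frac{5}{3} - \frac{a}{3}$)
$1 Y{\left(N{\left(-3,6 \right)} \right)} \left(- s{\left(R{\left(-5 \right)},-2 \right)}\right) = 1 \left(\frac{5}{3} - \frac{4}{3}\right) \left(- \left(-5 - 2\right)^{2}\right) = 1 \left(\frac{5}{3} - \frac{4}{3}\right) \left(- \left(-7\right)^{2}\right) = 1 \cdot \frac{1}{3} \left(\left(-1\right) 49\right) = \frac{1}{3} \left(-49\right) = - \frac{49}{3}$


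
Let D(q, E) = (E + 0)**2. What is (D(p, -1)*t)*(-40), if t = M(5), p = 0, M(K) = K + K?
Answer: -400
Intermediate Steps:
M(K) = 2*K
t = 10 (t = 2*5 = 10)
D(q, E) = E**2
(D(p, -1)*t)*(-40) = ((-1)**2*10)*(-40) = (1*10)*(-40) = 10*(-40) = -400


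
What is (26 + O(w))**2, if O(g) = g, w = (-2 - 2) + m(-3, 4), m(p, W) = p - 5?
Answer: 196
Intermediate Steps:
m(p, W) = -5 + p
w = -12 (w = (-2 - 2) + (-5 - 3) = -4 - 8 = -12)
(26 + O(w))**2 = (26 - 12)**2 = 14**2 = 196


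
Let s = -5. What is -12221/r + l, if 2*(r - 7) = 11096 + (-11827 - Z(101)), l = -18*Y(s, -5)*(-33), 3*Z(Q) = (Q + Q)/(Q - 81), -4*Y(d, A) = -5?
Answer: 33558855/43222 ≈ 776.43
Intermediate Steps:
Y(d, A) = 5/4 (Y(d, A) = -¼*(-5) = 5/4)
Z(Q) = 2*Q/(3*(-81 + Q)) (Z(Q) = ((Q + Q)/(Q - 81))/3 = ((2*Q)/(-81 + Q))/3 = (2*Q/(-81 + Q))/3 = 2*Q/(3*(-81 + Q)))
l = 1485/2 (l = -18*5/4*(-33) = -45/2*(-33) = 1485/2 ≈ 742.50)
r = -21611/60 (r = 7 + (11096 + (-11827 - 2*101/(3*(-81 + 101))))/2 = 7 + (11096 + (-11827 - 2*101/(3*20)))/2 = 7 + (11096 + (-11827 - 1*101/30))/2 = 7 + (11096 + (-11827 - 101/30))/2 = 7 + (11096 - 354911/30)/2 = 7 + (½)*(-22031/30) = 7 - 22031/60 = -21611/60 ≈ -360.18)
-12221/r + l = -12221/(-21611/60) + 1485/2 = -12221*(-60/21611) + 1485/2 = 733260/21611 + 1485/2 = 33558855/43222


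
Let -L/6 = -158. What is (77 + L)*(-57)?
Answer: -58425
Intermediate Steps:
L = 948 (L = -6*(-158) = 948)
(77 + L)*(-57) = (77 + 948)*(-57) = 1025*(-57) = -58425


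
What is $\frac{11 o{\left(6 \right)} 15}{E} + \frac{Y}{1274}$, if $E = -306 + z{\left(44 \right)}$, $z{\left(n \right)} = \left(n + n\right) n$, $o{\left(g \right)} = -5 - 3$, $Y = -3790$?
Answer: $- \frac{3799205}{1135771} \approx -3.345$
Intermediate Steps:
$o{\left(g \right)} = -8$
$z{\left(n \right)} = 2 n^{2}$ ($z{\left(n \right)} = 2 n n = 2 n^{2}$)
$E = 3566$ ($E = -306 + 2 \cdot 44^{2} = -306 + 2 \cdot 1936 = -306 + 3872 = 3566$)
$\frac{11 o{\left(6 \right)} 15}{E} + \frac{Y}{1274} = \frac{11 \left(-8\right) 15}{3566} - \frac{3790}{1274} = \left(-88\right) 15 \cdot \frac{1}{3566} - \frac{1895}{637} = \left(-1320\right) \frac{1}{3566} - \frac{1895}{637} = - \frac{660}{1783} - \frac{1895}{637} = - \frac{3799205}{1135771}$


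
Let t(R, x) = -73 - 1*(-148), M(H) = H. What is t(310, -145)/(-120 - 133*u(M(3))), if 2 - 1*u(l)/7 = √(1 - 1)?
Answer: -75/1982 ≈ -0.037841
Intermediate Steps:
t(R, x) = 75 (t(R, x) = -73 + 148 = 75)
u(l) = 14 (u(l) = 14 - 7*√(1 - 1) = 14 - 7*√0 = 14 - 7*0 = 14 + 0 = 14)
t(310, -145)/(-120 - 133*u(M(3))) = 75/(-120 - 133*14) = 75/(-120 - 1862) = 75/(-1982) = 75*(-1/1982) = -75/1982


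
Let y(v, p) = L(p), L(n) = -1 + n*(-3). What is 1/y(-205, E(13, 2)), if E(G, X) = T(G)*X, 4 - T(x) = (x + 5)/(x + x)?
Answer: -13/271 ≈ -0.047970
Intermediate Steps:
T(x) = 4 - (5 + x)/(2*x) (T(x) = 4 - (x + 5)/(x + x) = 4 - (5 + x)/(2*x))
E(G, X) = X*(-5 + 7*G)/(2*G) (E(G, X) = ((-5 + 7*G)/(2*G))*X = X*(-5 + 7*G)/(2*G))
L(n) = -1 - 3*n
y(v, p) = -1 - 3*p
1/y(-205, E(13, 2)) = 1/(-1 - 3*2*(-5 + 7*13)/(2*13)) = 1/(-1 - 3*2*(-5 + 91)/(2*13)) = 1/(-1 - 3*2*86/(2*13)) = 1/(-1 - 3*86/13) = 1/(-1 - 258/13) = 1/(-271/13) = -13/271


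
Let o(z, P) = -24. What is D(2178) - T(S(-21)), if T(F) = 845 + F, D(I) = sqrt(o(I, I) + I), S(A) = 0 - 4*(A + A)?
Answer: -1013 + sqrt(2154) ≈ -966.59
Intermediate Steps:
S(A) = -8*A (S(A) = 0 - 8*A = -8*A)
D(I) = sqrt(-24 + I)
D(2178) - T(S(-21)) = sqrt(-24 + 2178) - (845 - 8*(-21)) = sqrt(2154) - (845 + 168) = sqrt(2154) - 1*1013 = sqrt(2154) - 1013 = -1013 + sqrt(2154)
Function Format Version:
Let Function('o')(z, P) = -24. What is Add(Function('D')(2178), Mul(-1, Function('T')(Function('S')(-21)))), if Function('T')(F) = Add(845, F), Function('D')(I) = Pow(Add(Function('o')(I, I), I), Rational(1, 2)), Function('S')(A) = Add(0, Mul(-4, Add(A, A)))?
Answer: Add(-1013, Pow(2154, Rational(1, 2))) ≈ -966.59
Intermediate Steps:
Function('S')(A) = Mul(-8, A) (Function('S')(A) = Add(0, Mul(-4, Mul(2, A))) = Add(0, Mul(-8, A)) = Mul(-8, A))
Function('D')(I) = Pow(Add(-24, I), Rational(1, 2))
Add(Function('D')(2178), Mul(-1, Function('T')(Function('S')(-21)))) = Add(Pow(Add(-24, 2178), Rational(1, 2)), Mul(-1, Add(845, Mul(-8, -21)))) = Add(Pow(2154, Rational(1, 2)), Mul(-1, Add(845, 168))) = Add(Pow(2154, Rational(1, 2)), Mul(-1, 1013)) = Add(Pow(2154, Rational(1, 2)), -1013) = Add(-1013, Pow(2154, Rational(1, 2)))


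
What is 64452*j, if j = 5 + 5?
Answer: 644520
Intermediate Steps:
j = 10
64452*j = 64452*10 = 644520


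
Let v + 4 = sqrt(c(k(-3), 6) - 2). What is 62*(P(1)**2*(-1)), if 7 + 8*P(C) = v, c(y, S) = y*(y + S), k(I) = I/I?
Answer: -1953/16 + 341*sqrt(5)/16 ≈ -74.406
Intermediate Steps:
k(I) = 1
c(y, S) = y*(S + y)
v = -4 + sqrt(5) (v = -4 + sqrt(1*(6 + 1) - 2) = -4 + sqrt(1*7 - 2) = -4 + sqrt(7 - 2) = -4 + sqrt(5) ≈ -1.7639)
P(C) = -11/8 + sqrt(5)/8 (P(C) = -7/8 + (-4 + sqrt(5))/8 = -7/8 + (-1/2 + sqrt(5)/8) = -11/8 + sqrt(5)/8)
62*(P(1)**2*(-1)) = 62*((-11/8 + sqrt(5)/8)**2*(-1)) = 62*(-(-11/8 + sqrt(5)/8)**2) = -62*(-11/8 + sqrt(5)/8)**2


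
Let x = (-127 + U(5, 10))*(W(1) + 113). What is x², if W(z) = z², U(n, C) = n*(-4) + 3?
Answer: 269485056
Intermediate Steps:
U(n, C) = 3 - 4*n (U(n, C) = -4*n + 3 = 3 - 4*n)
x = -16416 (x = (-127 + (3 - 4*5))*(1² + 113) = (-127 + (3 - 20))*(1 + 113) = (-127 - 17)*114 = -144*114 = -16416)
x² = (-16416)² = 269485056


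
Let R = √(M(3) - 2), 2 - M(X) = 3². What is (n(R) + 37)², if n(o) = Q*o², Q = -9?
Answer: 13924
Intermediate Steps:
M(X) = -7 (M(X) = 2 - 1*3² = 2 - 1*9 = 2 - 9 = -7)
R = 3*I (R = √(-7 - 2) = √(-9) = 3*I ≈ 3.0*I)
n(o) = -9*o²
(n(R) + 37)² = (-9*(3*I)² + 37)² = (-9*(-9) + 37)² = (81 + 37)² = 118² = 13924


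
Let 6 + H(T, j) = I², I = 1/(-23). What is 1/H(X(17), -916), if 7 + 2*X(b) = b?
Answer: -529/3173 ≈ -0.16672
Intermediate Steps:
I = -1/23 ≈ -0.043478
X(b) = -7/2 + b/2
H(T, j) = -3173/529 (H(T, j) = -6 + (-1/23)² = -6 + 1/529 = -3173/529)
1/H(X(17), -916) = 1/(-3173/529) = -529/3173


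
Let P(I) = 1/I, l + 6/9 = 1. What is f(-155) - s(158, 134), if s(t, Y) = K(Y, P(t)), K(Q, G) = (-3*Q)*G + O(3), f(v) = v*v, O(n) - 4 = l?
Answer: 5693501/237 ≈ 24023.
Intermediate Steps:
l = 1/3 (l = -2/3 + 1 = 1/3 ≈ 0.33333)
O(n) = 13/3 (O(n) = 4 + 1/3 = 13/3)
f(v) = v**2
K(Q, G) = 13/3 - 3*G*Q (K(Q, G) = (-3*Q)*G + 13/3 = -3*G*Q + 13/3 = 13/3 - 3*G*Q)
s(t, Y) = 13/3 - 3*Y/t
f(-155) - s(158, 134) = (-155)**2 - (13/3 - 3*134/158) = 24025 - (13/3 - 3*134*1/158) = 24025 - (13/3 - 201/79) = 24025 - 1*424/237 = 24025 - 424/237 = 5693501/237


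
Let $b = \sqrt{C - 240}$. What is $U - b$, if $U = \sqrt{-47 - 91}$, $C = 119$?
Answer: $i \left(-11 + \sqrt{138}\right) \approx 0.74734 i$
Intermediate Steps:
$U = i \sqrt{138}$ ($U = \sqrt{-138} = i \sqrt{138} \approx 11.747 i$)
$b = 11 i$ ($b = \sqrt{119 - 240} = \sqrt{-121} = 11 i \approx 11.0 i$)
$U - b = i \sqrt{138} - 11 i = - 11 i + i \sqrt{138}$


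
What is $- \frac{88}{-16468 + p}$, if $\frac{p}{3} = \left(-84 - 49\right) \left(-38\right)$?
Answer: $\frac{44}{653} \approx 0.067381$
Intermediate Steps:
$p = 15162$ ($p = 3 \left(-84 - 49\right) \left(-38\right) = 3 \left(\left(-133\right) \left(-38\right)\right) = 3 \cdot 5054 = 15162$)
$- \frac{88}{-16468 + p} = - \frac{88}{-16468 + 15162} = - \frac{88}{-1306} = \left(-88\right) \left(- \frac{1}{1306}\right) = \frac{44}{653}$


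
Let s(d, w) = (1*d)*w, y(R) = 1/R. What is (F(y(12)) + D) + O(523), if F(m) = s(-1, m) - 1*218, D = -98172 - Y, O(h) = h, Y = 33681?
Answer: -1578577/12 ≈ -1.3155e+5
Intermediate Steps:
D = -131853 (D = -98172 - 1*33681 = -98172 - 33681 = -131853)
s(d, w) = d*w
F(m) = -218 - m (F(m) = -m - 1*218 = -m - 218 = -218 - m)
(F(y(12)) + D) + O(523) = ((-218 - 1/12) - 131853) + 523 = (-2617/12 - 131853) + 523 = -1584853/12 + 523 = -1578577/12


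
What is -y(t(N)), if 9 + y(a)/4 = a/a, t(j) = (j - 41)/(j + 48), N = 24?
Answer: 32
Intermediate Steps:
t(j) = (-41 + j)/(48 + j)
y(a) = -32 (y(a) = -36 + 4*(a/a) = -36 + 4*1 = -36 + 4 = -32)
-y(t(N)) = -1*(-32) = 32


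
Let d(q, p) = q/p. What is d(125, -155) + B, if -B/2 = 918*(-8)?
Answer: 455303/31 ≈ 14687.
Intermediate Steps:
B = 14688 (B = -1836*(-8) = -2*(-7344) = 14688)
d(125, -155) + B = 125/(-155) + 14688 = 125*(-1/155) + 14688 = -25/31 + 14688 = 455303/31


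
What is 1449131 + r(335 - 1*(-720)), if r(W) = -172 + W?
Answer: 1450014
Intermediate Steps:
1449131 + r(335 - 1*(-720)) = 1449131 + (-172 + (335 - 1*(-720))) = 1449131 + (-172 + (335 + 720)) = 1449131 + (-172 + 1055) = 1449131 + 883 = 1450014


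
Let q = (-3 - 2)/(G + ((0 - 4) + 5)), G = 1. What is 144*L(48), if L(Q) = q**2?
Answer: 900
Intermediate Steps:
q = -5/2 (q = (-3 - 2)/(1 + ((0 - 4) + 5)) = -5/(1 + (-4 + 5)) = -5/(1 + 1) = -5/2 ≈ -2.5000)
L(Q) = 25/4 (L(Q) = (-5/2)**2 = 25/4)
144*L(48) = 144*(25/4) = 900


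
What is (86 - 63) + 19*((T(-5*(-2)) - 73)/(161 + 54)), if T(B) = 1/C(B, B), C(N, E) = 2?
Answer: 1427/86 ≈ 16.593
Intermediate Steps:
T(B) = ½ (T(B) = 1/2 = ½)
(86 - 63) + 19*((T(-5*(-2)) - 73)/(161 + 54)) = (86 - 63) + 19*((½ - 73)/(161 + 54)) = 23 + 19*(-145/2/215) = 23 + 19*(-145/2*1/215) = 23 + 19*(-29/86) = 23 - 551/86 = 1427/86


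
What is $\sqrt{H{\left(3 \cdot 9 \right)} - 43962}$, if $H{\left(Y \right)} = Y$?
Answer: $i \sqrt{43935} \approx 209.61 i$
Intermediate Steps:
$\sqrt{H{\left(3 \cdot 9 \right)} - 43962} = \sqrt{3 \cdot 9 - 43962} = \sqrt{27 - 43962} = \sqrt{-43935} = i \sqrt{43935}$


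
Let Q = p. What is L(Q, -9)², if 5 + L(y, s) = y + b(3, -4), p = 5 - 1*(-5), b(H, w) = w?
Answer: 1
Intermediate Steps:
p = 10 (p = 5 + 5 = 10)
Q = 10
L(y, s) = -9 + y (L(y, s) = -5 + (y - 4) = -5 + (-4 + y) = -9 + y)
L(Q, -9)² = (-9 + 10)² = 1² = 1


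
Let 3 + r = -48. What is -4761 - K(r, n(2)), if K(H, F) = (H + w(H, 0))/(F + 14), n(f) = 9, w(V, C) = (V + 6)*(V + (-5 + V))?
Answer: -114267/23 ≈ -4968.1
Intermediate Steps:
r = -51 (r = -3 - 48 = -51)
w(V, C) = (-5 + 2*V)*(6 + V) (w(V, C) = (6 + V)*(-5 + 2*V) = (-5 + 2*V)*(6 + V))
K(H, F) = (-30 + 2*H² + 8*H)/(14 + F) (K(H, F) = (H + (-30 + 2*H² + 7*H))/(F + 14) = (-30 + 2*H² + 8*H)/(14 + F))
-4761 - K(r, n(2)) = -4761 - 2*(-15 + (-51)² + 4*(-51))/(14 + 9) = -4761 - 2*(-15 + 2601 - 204)/23 = -4761 - 2*2382/23 = -4761 - 1*4764/23 = -4761 - 4764/23 = -114267/23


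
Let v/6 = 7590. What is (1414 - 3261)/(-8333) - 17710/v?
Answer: -25085/149994 ≈ -0.16724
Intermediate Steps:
v = 45540 (v = 6*7590 = 45540)
(1414 - 3261)/(-8333) - 17710/v = (1414 - 3261)/(-8333) - 17710/45540 = -1847*(-1/8333) - 17710*1/45540 = 1847/8333 - 7/18 = -25085/149994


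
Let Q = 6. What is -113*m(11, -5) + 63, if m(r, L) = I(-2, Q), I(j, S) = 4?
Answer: -389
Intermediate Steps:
m(r, L) = 4
-113*m(11, -5) + 63 = -113*4 + 63 = -452 + 63 = -389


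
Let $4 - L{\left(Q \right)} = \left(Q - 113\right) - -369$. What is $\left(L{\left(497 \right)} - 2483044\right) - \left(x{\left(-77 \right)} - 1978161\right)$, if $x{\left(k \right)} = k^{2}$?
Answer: $-511561$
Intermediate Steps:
$L{\left(Q \right)} = -252 - Q$ ($L{\left(Q \right)} = 4 - \left(\left(Q - 113\right) - -369\right) = 4 - \left(\left(Q - 113\right) + 369\right) = 4 - \left(\left(-113 + Q\right) + 369\right) = 4 - \left(256 + Q\right) = -252 - Q$)
$\left(L{\left(497 \right)} - 2483044\right) - \left(x{\left(-77 \right)} - 1978161\right) = \left(\left(-252 - 497\right) - 2483044\right) - \left(\left(-77\right)^{2} - 1978161\right) = \left(\left(-252 - 497\right) - 2483044\right) - \left(5929 - 1978161\right) = \left(-749 - 2483044\right) - -1972232 = -2483793 + 1972232 = -511561$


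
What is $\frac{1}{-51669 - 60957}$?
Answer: $- \frac{1}{112626} \approx -8.8789 \cdot 10^{-6}$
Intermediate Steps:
$\frac{1}{-51669 - 60957} = \frac{1}{-112626} = - \frac{1}{112626}$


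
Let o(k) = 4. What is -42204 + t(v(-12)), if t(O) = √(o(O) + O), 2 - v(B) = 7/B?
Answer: -42204 + √237/6 ≈ -42201.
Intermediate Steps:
v(B) = 2 - 7/B
t(O) = √(4 + O)
-42204 + t(v(-12)) = -42204 + √(4 + (2 - 7/(-12))) = -42204 + √(4 + (2 - 7*(-1/12))) = -42204 + √(4 + (2 + 7/12)) = -42204 + √(4 + 31/12) = -42204 + √(79/12) = -42204 + √237/6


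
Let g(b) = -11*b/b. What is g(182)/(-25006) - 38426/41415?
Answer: -960424991/1035623490 ≈ -0.92739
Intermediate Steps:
g(b) = -11 (g(b) = -11*1 = -11)
g(182)/(-25006) - 38426/41415 = -11/(-25006) - 38426/41415 = -11*(-1/25006) - 38426*1/41415 = 11/25006 - 38426/41415 = -960424991/1035623490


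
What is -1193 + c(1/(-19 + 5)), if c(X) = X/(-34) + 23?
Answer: -556919/476 ≈ -1170.0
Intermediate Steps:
c(X) = 23 - X/34 (c(X) = X*(-1/34) + 23 = -X/34 + 23 = 23 - X/34)
-1193 + c(1/(-19 + 5)) = -1193 + (23 - 1/(34*(-19 + 5))) = -1193 + (23 - 1/34/(-14)) = -1193 + (23 - 1/34*(-1/14)) = -1193 + (23 + 1/476) = -1193 + 10949/476 = -556919/476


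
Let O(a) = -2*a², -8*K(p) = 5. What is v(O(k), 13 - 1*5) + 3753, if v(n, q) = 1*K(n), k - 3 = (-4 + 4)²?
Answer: 30019/8 ≈ 3752.4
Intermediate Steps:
K(p) = -5/8 (K(p) = -⅛*5 = -5/8)
k = 3 (k = 3 + (-4 + 4)² = 3 + 0² = 3 + 0 = 3)
v(n, q) = -5/8 (v(n, q) = 1*(-5/8) = -5/8)
v(O(k), 13 - 1*5) + 3753 = -5/8 + 3753 = 30019/8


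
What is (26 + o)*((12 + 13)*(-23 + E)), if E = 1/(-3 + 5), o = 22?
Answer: -27000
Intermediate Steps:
E = ½ (E = 1/2 = ½ ≈ 0.50000)
(26 + o)*((12 + 13)*(-23 + E)) = (26 + 22)*((12 + 13)*(-23 + ½)) = 48*(25*(-45/2)) = 48*(-1125/2) = -27000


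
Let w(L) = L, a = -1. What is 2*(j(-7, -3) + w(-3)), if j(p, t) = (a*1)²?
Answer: -4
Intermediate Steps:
j(p, t) = 1 (j(p, t) = (-1*1)² = (-1)² = 1)
2*(j(-7, -3) + w(-3)) = 2*(1 - 3) = 2*(-2) = -4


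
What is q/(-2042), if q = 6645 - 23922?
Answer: 17277/2042 ≈ 8.4608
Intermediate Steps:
q = -17277
q/(-2042) = -17277/(-2042) = -17277*(-1/2042) = 17277/2042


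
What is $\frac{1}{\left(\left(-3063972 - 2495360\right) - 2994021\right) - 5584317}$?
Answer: $- \frac{1}{14137670} \approx -7.0733 \cdot 10^{-8}$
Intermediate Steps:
$\frac{1}{\left(\left(-3063972 - 2495360\right) - 2994021\right) - 5584317} = \frac{1}{\left(-5559332 - 2994021\right) - 5584317} = \frac{1}{-8553353 - 5584317} = \frac{1}{-14137670} = - \frac{1}{14137670}$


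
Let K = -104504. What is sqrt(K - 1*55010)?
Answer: I*sqrt(159514) ≈ 399.39*I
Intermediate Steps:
sqrt(K - 1*55010) = sqrt(-104504 - 1*55010) = sqrt(-104504 - 55010) = sqrt(-159514) = I*sqrt(159514)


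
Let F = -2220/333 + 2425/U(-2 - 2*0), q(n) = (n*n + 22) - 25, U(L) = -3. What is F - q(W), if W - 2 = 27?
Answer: -1653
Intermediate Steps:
W = 29 (W = 2 + 27 = 29)
q(n) = -3 + n² (q(n) = (n² + 22) - 25 = (22 + n²) - 25 = -3 + n²)
F = -815 (F = -2220/333 + 2425/(-3) = -2220*1/333 + 2425*(-⅓) = -20/3 - 2425/3 = -815)
F - q(W) = -815 - (-3 + 29²) = -815 - (-3 + 841) = -815 - 1*838 = -815 - 838 = -1653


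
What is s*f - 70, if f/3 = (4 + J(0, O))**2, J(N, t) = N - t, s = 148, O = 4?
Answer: -70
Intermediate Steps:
f = 0 (f = 3*(4 + (0 - 1*4))**2 = 3*(4 + (0 - 4))**2 = 3*(4 - 4)**2 = 3*0**2 = 3*0 = 0)
s*f - 70 = 148*0 - 70 = 0 - 70 = -70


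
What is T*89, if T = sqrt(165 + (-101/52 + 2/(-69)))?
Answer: 89*sqrt(524697459)/1794 ≈ 1136.4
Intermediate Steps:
T = sqrt(524697459)/1794 (T = sqrt(165 + (-101*1/52 + 2*(-1/69))) = sqrt(165 + (-101/52 - 2/69)) = sqrt(165 - 7073/3588) = sqrt(584947/3588) = sqrt(524697459)/1794 ≈ 12.768)
T*89 = (sqrt(524697459)/1794)*89 = 89*sqrt(524697459)/1794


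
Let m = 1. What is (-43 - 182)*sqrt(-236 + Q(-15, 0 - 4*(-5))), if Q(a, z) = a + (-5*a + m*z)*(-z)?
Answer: -675*I*sqrt(239) ≈ -10435.0*I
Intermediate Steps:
Q(a, z) = a - z*(z - 5*a) (Q(a, z) = a + (-5*a + 1*z)*(-z) = a + (-5*a + z)*(-z) = a + (z - 5*a)*(-z) = a - z*(z - 5*a))
(-43 - 182)*sqrt(-236 + Q(-15, 0 - 4*(-5))) = (-43 - 182)*sqrt(-236 + (-15 - (0 - 4*(-5))**2 + 5*(-15)*(0 - 4*(-5)))) = -225*sqrt(-236 + (-15 - (0 + 20)**2 + 5*(-15)*(0 + 20))) = -225*sqrt(-236 + (-15 - 1*20**2 + 5*(-15)*20)) = -225*sqrt(-236 + (-15 - 1*400 - 1500)) = -225*sqrt(-236 + (-15 - 400 - 1500)) = -225*sqrt(-236 - 1915) = -675*I*sqrt(239)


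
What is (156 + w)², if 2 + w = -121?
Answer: 1089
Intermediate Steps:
w = -123 (w = -2 - 121 = -123)
(156 + w)² = (156 - 123)² = 33² = 1089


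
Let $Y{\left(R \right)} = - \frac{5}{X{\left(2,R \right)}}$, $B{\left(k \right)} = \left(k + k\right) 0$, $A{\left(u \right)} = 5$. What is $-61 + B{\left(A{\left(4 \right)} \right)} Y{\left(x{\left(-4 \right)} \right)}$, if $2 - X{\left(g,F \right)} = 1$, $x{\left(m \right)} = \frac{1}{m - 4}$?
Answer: $-61$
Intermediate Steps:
$x{\left(m \right)} = \frac{1}{-4 + m}$
$X{\left(g,F \right)} = 1$ ($X{\left(g,F \right)} = 2 - 1 = 1$)
$B{\left(k \right)} = 0$ ($B{\left(k \right)} = 2 k 0 = 0$)
$Y{\left(R \right)} = -5$ ($Y{\left(R \right)} = - \frac{5}{1} = \left(-5\right) 1 = -5$)
$-61 + B{\left(A{\left(4 \right)} \right)} Y{\left(x{\left(-4 \right)} \right)} = -61 + 0 \left(-5\right) = -61 + 0 = -61$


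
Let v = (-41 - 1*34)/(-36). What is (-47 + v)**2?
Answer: 290521/144 ≈ 2017.5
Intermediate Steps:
v = 25/12 (v = (-41 - 34)*(-1/36) = -75*(-1/36) = 25/12 ≈ 2.0833)
(-47 + v)**2 = (-47 + 25/12)**2 = (-539/12)**2 = 290521/144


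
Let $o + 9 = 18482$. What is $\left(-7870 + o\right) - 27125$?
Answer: $-16522$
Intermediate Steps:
$o = 18473$ ($o = -9 + 18482 = 18473$)
$\left(-7870 + o\right) - 27125 = \left(-7870 + 18473\right) - 27125 = 10603 - 27125 = -16522$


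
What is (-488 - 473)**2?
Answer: 923521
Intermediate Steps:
(-488 - 473)**2 = (-961)**2 = 923521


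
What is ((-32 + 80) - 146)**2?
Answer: 9604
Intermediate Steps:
((-32 + 80) - 146)**2 = (48 - 146)**2 = (-98)**2 = 9604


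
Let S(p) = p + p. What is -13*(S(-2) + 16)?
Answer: -156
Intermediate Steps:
S(p) = 2*p
-13*(S(-2) + 16) = -13*(2*(-2) + 16) = -13*(-4 + 16) = -13*12 = -156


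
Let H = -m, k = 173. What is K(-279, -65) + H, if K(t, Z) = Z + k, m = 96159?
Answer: -96051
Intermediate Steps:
K(t, Z) = 173 + Z (K(t, Z) = Z + 173 = 173 + Z)
H = -96159 (H = -1*96159 = -96159)
K(-279, -65) + H = (173 - 65) - 96159 = 108 - 96159 = -96051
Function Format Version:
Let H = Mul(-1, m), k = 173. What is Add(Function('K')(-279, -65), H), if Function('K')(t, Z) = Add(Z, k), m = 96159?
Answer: -96051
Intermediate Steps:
Function('K')(t, Z) = Add(173, Z) (Function('K')(t, Z) = Add(Z, 173) = Add(173, Z))
H = -96159 (H = Mul(-1, 96159) = -96159)
Add(Function('K')(-279, -65), H) = Add(Add(173, -65), -96159) = Add(108, -96159) = -96051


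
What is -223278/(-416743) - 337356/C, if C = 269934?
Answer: -13386737976/18748850827 ≈ -0.71400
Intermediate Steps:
-223278/(-416743) - 337356/C = -223278/(-416743) - 337356/269934 = -223278*(-1/416743) - 337356*1/269934 = 223278/416743 - 56226/44989 = -13386737976/18748850827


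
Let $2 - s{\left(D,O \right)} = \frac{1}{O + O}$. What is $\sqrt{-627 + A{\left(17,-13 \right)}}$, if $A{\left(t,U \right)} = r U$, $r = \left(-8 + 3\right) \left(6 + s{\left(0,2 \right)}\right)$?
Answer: $\frac{i \sqrt{493}}{2} \approx 11.102 i$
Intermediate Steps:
$s{\left(D,O \right)} = 2 - \frac{1}{2 O}$ ($s{\left(D,O \right)} = 2 - \frac{1}{O + O} = 2 - \frac{1}{2 O}$)
$r = - \frac{155}{4}$ ($r = \left(-8 + 3\right) \left(6 + \left(2 - \frac{1}{2 \cdot 2}\right)\right) = - 5 \left(6 + \left(2 - \frac{1}{4}\right)\right) = - 5 \left(6 + \frac{7}{4}\right) = \left(-5\right) \frac{31}{4} = - \frac{155}{4} \approx -38.75$)
$A{\left(t,U \right)} = - \frac{155 U}{4}$
$\sqrt{-627 + A{\left(17,-13 \right)}} = \sqrt{-627 - - \frac{2015}{4}} = \sqrt{-627 + \frac{2015}{4}} = \sqrt{- \frac{493}{4}} = \frac{i \sqrt{493}}{2}$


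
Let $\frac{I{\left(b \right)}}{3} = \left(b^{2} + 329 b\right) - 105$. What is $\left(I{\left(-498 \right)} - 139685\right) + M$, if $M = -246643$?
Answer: $-134157$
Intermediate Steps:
$I{\left(b \right)} = -315 + 3 b^{2} + 987 b$ ($I{\left(b \right)} = 3 \left(\left(b^{2} + 329 b\right) - 105\right) = 3 \left(-105 + b^{2} + 329 b\right) = -315 + 3 b^{2} + 987 b$)
$\left(I{\left(-498 \right)} - 139685\right) + M = \left(\left(-315 + 3 \left(-498\right)^{2} + 987 \left(-498\right)\right) - 139685\right) - 246643 = \left(\left(-315 + 3 \cdot 248004 - 491526\right) - 139685\right) - 246643 = \left(\left(-315 + 744012 - 491526\right) - 139685\right) - 246643 = \left(252171 - 139685\right) - 246643 = 112486 - 246643 = -134157$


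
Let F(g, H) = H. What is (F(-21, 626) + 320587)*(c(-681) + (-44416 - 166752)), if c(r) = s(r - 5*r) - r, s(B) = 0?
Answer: -67611160731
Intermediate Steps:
c(r) = -r (c(r) = 0 - r = -r)
(F(-21, 626) + 320587)*(c(-681) + (-44416 - 166752)) = (626 + 320587)*(-1*(-681) + (-44416 - 166752)) = 321213*(681 - 211168) = 321213*(-210487) = -67611160731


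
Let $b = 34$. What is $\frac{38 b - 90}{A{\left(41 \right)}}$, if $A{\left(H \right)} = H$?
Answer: $\frac{1202}{41} \approx 29.317$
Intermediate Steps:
$\frac{38 b - 90}{A{\left(41 \right)}} = \frac{38 \cdot 34 - 90}{41} = \left(1292 - 90\right) \frac{1}{41} = 1202 \cdot \frac{1}{41} = \frac{1202}{41}$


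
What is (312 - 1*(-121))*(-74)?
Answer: -32042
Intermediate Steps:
(312 - 1*(-121))*(-74) = (312 + 121)*(-74) = 433*(-74) = -32042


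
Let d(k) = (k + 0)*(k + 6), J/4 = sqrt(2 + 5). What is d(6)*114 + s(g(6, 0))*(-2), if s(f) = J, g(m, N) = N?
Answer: 8208 - 8*sqrt(7) ≈ 8186.8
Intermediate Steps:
J = 4*sqrt(7) (J = 4*sqrt(2 + 5) = 4*sqrt(7) ≈ 10.583)
s(f) = 4*sqrt(7)
d(k) = k*(6 + k)
d(6)*114 + s(g(6, 0))*(-2) = (6*(6 + 6))*114 + (4*sqrt(7))*(-2) = (6*12)*114 - 8*sqrt(7) = 72*114 - 8*sqrt(7) = 8208 - 8*sqrt(7)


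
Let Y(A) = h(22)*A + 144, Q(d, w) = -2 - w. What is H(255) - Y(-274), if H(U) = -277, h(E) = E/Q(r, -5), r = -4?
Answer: 4765/3 ≈ 1588.3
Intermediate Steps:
h(E) = E/3 (h(E) = E/(-2 - 1*(-5)) = E/(-2 + 5) = E/3)
Y(A) = 144 + 22*A/3 (Y(A) = ((⅓)*22)*A + 144 = 22*A/3 + 144 = 144 + 22*A/3)
H(255) - Y(-274) = -277 - (144 + (22/3)*(-274)) = -277 - (144 - 6028/3) = -277 - 1*(-5596/3) = -277 + 5596/3 = 4765/3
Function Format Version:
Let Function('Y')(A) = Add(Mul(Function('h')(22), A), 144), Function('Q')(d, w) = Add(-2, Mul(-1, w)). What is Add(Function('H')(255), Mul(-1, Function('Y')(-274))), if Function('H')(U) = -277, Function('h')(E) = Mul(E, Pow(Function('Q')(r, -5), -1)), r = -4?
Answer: Rational(4765, 3) ≈ 1588.3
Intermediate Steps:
Function('h')(E) = Mul(Rational(1, 3), E) (Function('h')(E) = Mul(E, Pow(Add(-2, Mul(-1, -5)), -1)) = Mul(E, Pow(Add(-2, 5), -1)) = Mul(E, Pow(3, -1)) = Mul(E, Rational(1, 3)) = Mul(Rational(1, 3), E))
Function('Y')(A) = Add(144, Mul(Rational(22, 3), A)) (Function('Y')(A) = Add(Mul(Mul(Rational(1, 3), 22), A), 144) = Add(Mul(Rational(22, 3), A), 144) = Add(144, Mul(Rational(22, 3), A)))
Add(Function('H')(255), Mul(-1, Function('Y')(-274))) = Add(-277, Mul(-1, Add(144, Mul(Rational(22, 3), -274)))) = Add(-277, Mul(-1, Add(144, Rational(-6028, 3)))) = Add(-277, Mul(-1, Rational(-5596, 3))) = Add(-277, Rational(5596, 3)) = Rational(4765, 3)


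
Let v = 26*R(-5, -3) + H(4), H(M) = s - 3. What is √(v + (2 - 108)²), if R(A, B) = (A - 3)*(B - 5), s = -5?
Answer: 2*√3223 ≈ 113.54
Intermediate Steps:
R(A, B) = (-5 + B)*(-3 + A) (R(A, B) = (-3 + A)*(-5 + B) = (-5 + B)*(-3 + A))
H(M) = -8 (H(M) = -5 - 3 = -8)
v = 1656 (v = 26*(15 - 5*(-5) - 3*(-3) - 5*(-3)) - 8 = 26*(15 + 25 + 9 + 15) - 8 = 26*64 - 8 = 1664 - 8 = 1656)
√(v + (2 - 108)²) = √(1656 + (2 - 108)²) = √(1656 + (-106)²) = √(1656 + 11236) = √12892 = 2*√3223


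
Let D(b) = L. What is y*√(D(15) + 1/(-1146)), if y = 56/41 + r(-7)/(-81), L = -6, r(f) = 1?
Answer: 103385*I*√14898/3805866 ≈ 3.3156*I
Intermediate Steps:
D(b) = -6
y = 4495/3321 (y = 56/41 + 1/(-81) = 56*(1/41) + 1*(-1/81) = 56/41 - 1/81 = 4495/3321 ≈ 1.3535)
y*√(D(15) + 1/(-1146)) = 4495*√(-6 + 1/(-1146))/3321 = 4495*√(-6 - 1/1146)/3321 = 4495*√(-6877/1146)/3321 = 4495*(23*I*√14898/1146)/3321 = 103385*I*√14898/3805866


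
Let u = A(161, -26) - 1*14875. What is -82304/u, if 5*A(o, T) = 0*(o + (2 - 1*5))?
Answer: 82304/14875 ≈ 5.5330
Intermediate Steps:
A(o, T) = 0 (A(o, T) = (0*(o + (2 - 1*5)))/5 = (0*(o + (2 - 5)))/5 = (0*(o - 3))/5 = (0*(-3 + o))/5 = (1/5)*0 = 0)
u = -14875 (u = 0 - 1*14875 = 0 - 14875 = -14875)
-82304/u = -82304/(-14875) = -82304*(-1/14875) = 82304/14875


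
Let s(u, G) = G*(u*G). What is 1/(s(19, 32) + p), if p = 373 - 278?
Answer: 1/19551 ≈ 5.1148e-5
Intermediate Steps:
s(u, G) = u*G² (s(u, G) = G*(G*u) = u*G²)
p = 95
1/(s(19, 32) + p) = 1/(19*32² + 95) = 1/(19*1024 + 95) = 1/(19456 + 95) = 1/19551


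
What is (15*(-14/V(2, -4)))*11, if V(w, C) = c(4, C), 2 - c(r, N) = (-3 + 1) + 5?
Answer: 2310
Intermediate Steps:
c(r, N) = -1 (c(r, N) = 2 - ((-3 + 1) + 5) = 2 - (-2 + 5) = 2 - 1*3 = 2 - 3 = -1)
V(w, C) = -1
(15*(-14/V(2, -4)))*11 = (15*(-14/(-1)))*11 = (15*(-14*(-1)))*11 = (15*14)*11 = 210*11 = 2310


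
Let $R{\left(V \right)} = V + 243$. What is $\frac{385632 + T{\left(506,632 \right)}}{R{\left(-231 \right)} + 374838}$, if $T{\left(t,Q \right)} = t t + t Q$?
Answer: $\frac{96146}{37485} \approx 2.5649$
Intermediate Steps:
$R{\left(V \right)} = 243 + V$
$T{\left(t,Q \right)} = t^{2} + Q t$
$\frac{385632 + T{\left(506,632 \right)}}{R{\left(-231 \right)} + 374838} = \frac{385632 + 506 \left(632 + 506\right)}{\left(243 - 231\right) + 374838} = \frac{385632 + 506 \cdot 1138}{12 + 374838} = \frac{385632 + 575828}{374850} = 961460 \cdot \frac{1}{374850} = \frac{96146}{37485}$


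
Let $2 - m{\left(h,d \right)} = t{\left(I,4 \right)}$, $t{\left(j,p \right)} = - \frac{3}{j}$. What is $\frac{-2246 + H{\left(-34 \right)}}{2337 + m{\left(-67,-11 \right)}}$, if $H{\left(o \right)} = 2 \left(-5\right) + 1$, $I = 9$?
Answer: $- \frac{615}{638} \approx -0.96395$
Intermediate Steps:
$m{\left(h,d \right)} = \frac{7}{3}$ ($m{\left(h,d \right)} = 2 - - \frac{3}{9} = 2 - \left(-3\right) \frac{1}{9} = 2 - - \frac{1}{3} = 2 + \frac{1}{3} = \frac{7}{3}$)
$H{\left(o \right)} = -9$ ($H{\left(o \right)} = -10 + 1 = -9$)
$\frac{-2246 + H{\left(-34 \right)}}{2337 + m{\left(-67,-11 \right)}} = \frac{-2246 - 9}{2337 + \frac{7}{3}} = - \frac{2255}{\frac{7018}{3}} = \left(-2255\right) \frac{3}{7018} = - \frac{615}{638}$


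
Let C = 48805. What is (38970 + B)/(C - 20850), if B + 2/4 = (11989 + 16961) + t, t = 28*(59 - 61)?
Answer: 135727/55910 ≈ 2.4276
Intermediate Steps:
t = -56 (t = 28*(-2) = -56)
B = 57787/2 (B = -½ + ((11989 + 16961) - 56) = -½ + (28950 - 56) = -½ + 28894 = 57787/2 ≈ 28894.)
(38970 + B)/(C - 20850) = (38970 + 57787/2)/(48805 - 20850) = (135727/2)/27955 = (135727/2)*(1/27955) = 135727/55910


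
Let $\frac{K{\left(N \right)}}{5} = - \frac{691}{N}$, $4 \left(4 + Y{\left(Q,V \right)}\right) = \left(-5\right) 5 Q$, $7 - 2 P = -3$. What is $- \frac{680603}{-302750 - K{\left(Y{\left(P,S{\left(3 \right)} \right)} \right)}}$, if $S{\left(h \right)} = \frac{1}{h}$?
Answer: $\frac{95965023}{42701570} \approx 2.2473$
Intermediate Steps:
$P = 5$ ($P = \frac{7}{2} - - \frac{3}{2} = \frac{7}{2} + \frac{3}{2} = 5$)
$Y{\left(Q,V \right)} = -4 - \frac{25 Q}{4}$ ($Y{\left(Q,V \right)} = -4 + \frac{\left(-5\right) 5 Q}{4} = -4 + \frac{\left(-25\right) Q}{4} = -4 - \frac{25 Q}{4}$)
$K{\left(N \right)} = - \frac{3455}{N}$ ($K{\left(N \right)} = 5 \left(- \frac{691}{N}\right) = - \frac{3455}{N}$)
$- \frac{680603}{-302750 - K{\left(Y{\left(P,S{\left(3 \right)} \right)} \right)}} = - \frac{680603}{-302750 - - \frac{3455}{-4 - \frac{125}{4}}} = - \frac{680603}{-302750 - - \frac{3455}{- \frac{141}{4}}} = - \frac{680603}{-302750 - \left(-3455\right) \left(- \frac{4}{141}\right)} = - \frac{680603}{-302750 - \frac{13820}{141}} = - \frac{680603}{- \frac{42701570}{141}} = \left(-680603\right) \left(- \frac{141}{42701570}\right) = \frac{95965023}{42701570}$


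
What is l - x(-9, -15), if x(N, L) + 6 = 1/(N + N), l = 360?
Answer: 6589/18 ≈ 366.06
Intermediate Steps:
x(N, L) = -6 + 1/(2*N) (x(N, L) = -6 + 1/(N + N) = -6 + 1/(2*N))
l - x(-9, -15) = 360 - (-6 + (½)/(-9)) = 360 - (-6 + (½)*(-⅑)) = 360 - (-6 - 1/18) = 360 - 1*(-109/18) = 360 + 109/18 = 6589/18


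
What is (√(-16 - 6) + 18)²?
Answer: (18 + I*√22)² ≈ 302.0 + 168.85*I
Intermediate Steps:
(√(-16 - 6) + 18)² = (√(-22) + 18)² = (I*√22 + 18)² = (18 + I*√22)²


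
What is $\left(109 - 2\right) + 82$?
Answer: $189$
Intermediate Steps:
$\left(109 - 2\right) + 82 = 107 + 82 = 189$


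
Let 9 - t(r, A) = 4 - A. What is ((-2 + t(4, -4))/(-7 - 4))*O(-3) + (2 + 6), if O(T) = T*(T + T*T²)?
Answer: 178/11 ≈ 16.182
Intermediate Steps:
t(r, A) = 5 + A (t(r, A) = 9 - (4 - A) = 9 + (-4 + A) = 5 + A)
O(T) = T*(T + T³)
((-2 + t(4, -4))/(-7 - 4))*O(-3) + (2 + 6) = ((-2 + (5 - 4))/(-7 - 4))*((-3)² + (-3)⁴) + (2 + 6) = ((-2 + 1)/(-11))*(9 + 81) + 8 = -1*(-1/11)*90 + 8 = (1/11)*90 + 8 = 90/11 + 8 = 178/11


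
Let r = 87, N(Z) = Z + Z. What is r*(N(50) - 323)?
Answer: -19401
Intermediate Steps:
N(Z) = 2*Z
r*(N(50) - 323) = 87*(2*50 - 323) = 87*(100 - 323) = 87*(-223) = -19401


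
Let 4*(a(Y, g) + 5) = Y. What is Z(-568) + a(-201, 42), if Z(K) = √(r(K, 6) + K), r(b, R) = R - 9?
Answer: -221/4 + I*√571 ≈ -55.25 + 23.896*I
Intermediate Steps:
a(Y, g) = -5 + Y/4
r(b, R) = -9 + R
Z(K) = √(-3 + K) (Z(K) = √((-9 + 6) + K) = √(-3 + K))
Z(-568) + a(-201, 42) = √(-3 - 568) + (-5 + (¼)*(-201)) = √(-571) + (-5 - 201/4) = I*√571 - 221/4 = -221/4 + I*√571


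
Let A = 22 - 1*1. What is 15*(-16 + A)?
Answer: 75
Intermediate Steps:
A = 21 (A = 22 - 1 = 21)
15*(-16 + A) = 15*(-16 + 21) = 15*5 = 75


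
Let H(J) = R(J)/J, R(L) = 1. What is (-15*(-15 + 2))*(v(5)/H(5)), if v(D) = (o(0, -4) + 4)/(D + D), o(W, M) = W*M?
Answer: 390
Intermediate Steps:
o(W, M) = M*W
H(J) = 1/J
v(D) = 2/D (v(D) = (-4*0 + 4)/(D + D) = (0 + 4)/((2*D)) = 4*(1/(2*D)) = 2/D)
(-15*(-15 + 2))*(v(5)/H(5)) = (-15*(-15 + 2))*((2/5)/(1/5)) = (-15*(-13))*((2*(⅕))/(⅕)) = 195*((⅖)*5) = 195*2 = 390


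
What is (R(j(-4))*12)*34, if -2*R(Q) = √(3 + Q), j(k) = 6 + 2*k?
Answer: -204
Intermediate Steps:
R(Q) = -√(3 + Q)/2
(R(j(-4))*12)*34 = (-√(3 + (6 + 2*(-4)))/2*12)*34 = (-√(3 + (6 - 8))/2*12)*34 = (-√(3 - 2)/2*12)*34 = (-√1/2*12)*34 = (-½*1*12)*34 = -½*12*34 = -6*34 = -204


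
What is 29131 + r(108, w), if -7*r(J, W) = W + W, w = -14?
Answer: 29135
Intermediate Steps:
r(J, W) = -2*W/7 (r(J, W) = -(W + W)/7 = -2*W/7)
29131 + r(108, w) = 29131 - 2/7*(-14) = 29131 + 4 = 29135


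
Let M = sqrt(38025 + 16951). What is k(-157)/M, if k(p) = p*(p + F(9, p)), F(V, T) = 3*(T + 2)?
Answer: 48827*sqrt(859)/3436 ≈ 416.49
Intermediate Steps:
F(V, T) = 6 + 3*T (F(V, T) = 3*(2 + T) = 6 + 3*T)
k(p) = p*(6 + 4*p) (k(p) = p*(p + (6 + 3*p)) = p*(6 + 4*p))
M = 8*sqrt(859) (M = sqrt(54976) = 8*sqrt(859) ≈ 234.47)
k(-157)/M = (2*(-157)*(3 + 2*(-157)))/((8*sqrt(859))) = (2*(-157)*(3 - 314))*(sqrt(859)/6872) = (2*(-157)*(-311))*(sqrt(859)/6872) = 97654*(sqrt(859)/6872) = 48827*sqrt(859)/3436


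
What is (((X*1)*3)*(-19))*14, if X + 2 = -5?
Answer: 5586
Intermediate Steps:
X = -7 (X = -2 - 5 = -7)
(((X*1)*3)*(-19))*14 = ((-7*1*3)*(-19))*14 = (-7*3*(-19))*14 = -21*(-19)*14 = 399*14 = 5586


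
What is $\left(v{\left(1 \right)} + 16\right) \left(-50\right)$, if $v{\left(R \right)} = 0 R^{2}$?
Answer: $-800$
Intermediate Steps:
$v{\left(R \right)} = 0$
$\left(v{\left(1 \right)} + 16\right) \left(-50\right) = \left(0 + 16\right) \left(-50\right) = 16 \left(-50\right) = -800$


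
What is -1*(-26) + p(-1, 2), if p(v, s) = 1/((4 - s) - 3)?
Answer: 25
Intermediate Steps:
p(v, s) = 1/(1 - s)
-1*(-26) + p(-1, 2) = -1*(-26) - 1/(-1 + 2) = 26 - 1/1 = 26 - 1*1 = 26 - 1 = 25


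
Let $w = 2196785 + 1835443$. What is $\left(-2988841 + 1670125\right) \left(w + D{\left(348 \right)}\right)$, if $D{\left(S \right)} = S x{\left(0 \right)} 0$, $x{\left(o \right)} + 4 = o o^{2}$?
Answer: $-5317363579248$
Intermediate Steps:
$x{\left(o \right)} = -4 + o^{3}$ ($x{\left(o \right)} = -4 + o o^{2} = -4 + o^{3}$)
$D{\left(S \right)} = 0$ ($D{\left(S \right)} = S \left(-4 + 0^{3}\right) 0 = S \left(-4 + 0\right) 0 = S \left(-4\right) 0 = - 4 S 0 = 0$)
$w = 4032228$
$\left(-2988841 + 1670125\right) \left(w + D{\left(348 \right)}\right) = \left(-2988841 + 1670125\right) \left(4032228 + 0\right) = \left(-1318716\right) 4032228 = -5317363579248$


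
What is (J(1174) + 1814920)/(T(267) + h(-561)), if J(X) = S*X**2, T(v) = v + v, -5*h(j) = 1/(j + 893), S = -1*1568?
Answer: -3584474267680/886439 ≈ -4.0437e+6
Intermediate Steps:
S = -1568
h(j) = -1/(5*(893 + j)) (h(j) = -1/(5*(j + 893)) = -1/(5*(893 + j)))
T(v) = 2*v
J(X) = -1568*X**2
(J(1174) + 1814920)/(T(267) + h(-561)) = (-1568*1174**2 + 1814920)/(2*267 - 1/(4465 + 5*(-561))) = (-1568*1378276 + 1814920)/(534 - 1/(4465 - 2805)) = (-2161136768 + 1814920)/(534 - 1/1660) = -2159321848/(534 - 1*1/1660) = -2159321848/(534 - 1/1660) = -2159321848/886439/1660 = -2159321848*1660/886439 = -3584474267680/886439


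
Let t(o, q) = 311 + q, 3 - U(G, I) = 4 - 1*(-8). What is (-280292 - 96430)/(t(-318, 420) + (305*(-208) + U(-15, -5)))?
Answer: 62787/10453 ≈ 6.0066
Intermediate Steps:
U(G, I) = -9 (U(G, I) = 3 - (4 - 1*(-8)) = 3 - (4 + 8) = 3 - 1*12 = 3 - 12 = -9)
(-280292 - 96430)/(t(-318, 420) + (305*(-208) + U(-15, -5))) = (-280292 - 96430)/((311 + 420) + (305*(-208) - 9)) = -376722/(731 + (-63440 - 9)) = -376722/(731 - 63449) = -376722/(-62718) = -376722*(-1/62718) = 62787/10453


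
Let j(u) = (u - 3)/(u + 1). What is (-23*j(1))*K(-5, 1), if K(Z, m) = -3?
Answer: -69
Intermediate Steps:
j(u) = (-3 + u)/(1 + u)
(-23*j(1))*K(-5, 1) = -23*(-3 + 1)/(1 + 1)*(-3) = -23*(-2)/2*(-3) = -23*(-1)*(-3) = 23*(-3) = -69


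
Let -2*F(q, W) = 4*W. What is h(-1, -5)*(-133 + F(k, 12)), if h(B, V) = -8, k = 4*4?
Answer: 1256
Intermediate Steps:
k = 16
F(q, W) = -2*W
h(-1, -5)*(-133 + F(k, 12)) = -8*(-133 - 2*12) = -8*(-133 - 24) = -8*(-157) = 1256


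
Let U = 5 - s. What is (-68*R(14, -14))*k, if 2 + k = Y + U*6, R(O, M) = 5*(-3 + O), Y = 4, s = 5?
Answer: -7480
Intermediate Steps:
R(O, M) = -15 + 5*O
U = 0 (U = 5 - 1*5 = 5 - 5 = 0)
k = 2 (k = -2 + (4 + 0*6) = -2 + (4 + 0) = -2 + 4 = 2)
(-68*R(14, -14))*k = -68*(-15 + 5*14)*2 = -68*(-15 + 70)*2 = -68*55*2 = -3740*2 = -7480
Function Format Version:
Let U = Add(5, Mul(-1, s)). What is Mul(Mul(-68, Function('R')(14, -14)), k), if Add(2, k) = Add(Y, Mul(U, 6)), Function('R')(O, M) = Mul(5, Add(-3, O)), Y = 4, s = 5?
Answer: -7480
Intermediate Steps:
Function('R')(O, M) = Add(-15, Mul(5, O))
U = 0 (U = Add(5, Mul(-1, 5)) = Add(5, -5) = 0)
k = 2 (k = Add(-2, Add(4, Mul(0, 6))) = Add(-2, Add(4, 0)) = Add(-2, 4) = 2)
Mul(Mul(-68, Function('R')(14, -14)), k) = Mul(Mul(-68, Add(-15, Mul(5, 14))), 2) = Mul(Mul(-68, Add(-15, 70)), 2) = Mul(Mul(-68, 55), 2) = Mul(-3740, 2) = -7480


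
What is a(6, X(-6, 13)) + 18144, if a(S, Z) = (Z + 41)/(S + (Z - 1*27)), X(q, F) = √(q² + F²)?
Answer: 2140459/118 - 31*√205/118 ≈ 18136.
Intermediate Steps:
X(q, F) = √(F² + q²)
a(S, Z) = (41 + Z)/(-27 + S + Z) (a(S, Z) = (41 + Z)/(S + (Z - 27)) = (41 + Z)/(S + (-27 + Z)) = (41 + Z)/(-27 + S + Z))
a(6, X(-6, 13)) + 18144 = (41 + √(13² + (-6)²))/(-27 + 6 + √(13² + (-6)²)) + 18144 = (41 + √(169 + 36))/(-27 + 6 + √(169 + 36)) + 18144 = (41 + √205)/(-27 + 6 + √205) + 18144 = (41 + √205)/(-21 + √205) + 18144 = 18144 + (41 + √205)/(-21 + √205)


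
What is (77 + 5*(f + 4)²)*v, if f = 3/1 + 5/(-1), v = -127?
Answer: -12319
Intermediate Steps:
f = -2 (f = 3*1 + 5*(-1) = 3 - 5 = -2)
(77 + 5*(f + 4)²)*v = (77 + 5*(-2 + 4)²)*(-127) = (77 + 5*2²)*(-127) = (77 + 5*4)*(-127) = (77 + 20)*(-127) = 97*(-127) = -12319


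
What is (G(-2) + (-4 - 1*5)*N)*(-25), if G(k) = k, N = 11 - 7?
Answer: 950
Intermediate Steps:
N = 4
(G(-2) + (-4 - 1*5)*N)*(-25) = (-2 + (-4 - 1*5)*4)*(-25) = (-2 + (-4 - 5)*4)*(-25) = (-2 - 9*4)*(-25) = (-2 - 36)*(-25) = -38*(-25) = 950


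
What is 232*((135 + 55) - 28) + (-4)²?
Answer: 37600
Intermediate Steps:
232*((135 + 55) - 28) + (-4)² = 232*(190 - 28) + 16 = 232*162 + 16 = 37584 + 16 = 37600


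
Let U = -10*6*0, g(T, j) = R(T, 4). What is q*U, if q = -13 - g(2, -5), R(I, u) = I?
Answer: 0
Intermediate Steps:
g(T, j) = T
q = -15 (q = -13 - 1*2 = -13 - 2 = -15)
U = 0 (U = -60*0 = 0)
q*U = -15*0 = 0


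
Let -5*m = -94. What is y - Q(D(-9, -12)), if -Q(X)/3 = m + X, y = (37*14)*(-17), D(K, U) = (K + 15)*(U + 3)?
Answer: -44558/5 ≈ -8911.6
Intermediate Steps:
m = 94/5 (m = -⅕*(-94) = 94/5 ≈ 18.800)
D(K, U) = (3 + U)*(15 + K) (D(K, U) = (15 + K)*(3 + U) = (3 + U)*(15 + K))
y = -8806 (y = 518*(-17) = -8806)
Q(X) = -282/5 - 3*X (Q(X) = -3*(94/5 + X) = -282/5 - 3*X)
y - Q(D(-9, -12)) = -8806 - (-282/5 - 3*(45 + 3*(-9) + 15*(-12) - 9*(-12))) = -8806 - (-282/5 - 3*(45 - 27 - 180 + 108)) = -8806 - (-282/5 - 3*(-54)) = -8806 - (-282/5 + 162) = -8806 - 1*528/5 = -8806 - 528/5 = -44558/5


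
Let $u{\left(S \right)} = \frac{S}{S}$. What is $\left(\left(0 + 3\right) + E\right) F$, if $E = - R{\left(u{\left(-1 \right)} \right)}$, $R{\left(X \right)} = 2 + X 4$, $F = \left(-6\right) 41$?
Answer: $738$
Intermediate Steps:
$u{\left(S \right)} = 1$
$F = -246$
$R{\left(X \right)} = 2 + 4 X$
$E = -6$ ($E = - (2 + 4 \cdot 1) = - (2 + 4) = \left(-1\right) 6 = -6$)
$\left(\left(0 + 3\right) + E\right) F = \left(\left(0 + 3\right) - 6\right) \left(-246\right) = \left(3 - 6\right) \left(-246\right) = \left(-3\right) \left(-246\right) = 738$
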